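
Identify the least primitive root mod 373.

2

φ(373) = 373 − 1 = 372 = 2^2 · 3 · 31.
g is a primitive root iff g^(372/q) ≢ 1 (mod 373) for each prime q ∈ {2, 3, 31}.
g = 2: 2^186 ≡ 372; 2^124 ≡ 284; 2^12 ≡ 366 — none is 1, so 2 is a primitive root.
Hence the least primitive root of 373 is 2.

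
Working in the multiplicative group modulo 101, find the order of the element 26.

Since 26 ∈ (Z/101Z)^×, its order divides φ(101) = 101 − 1 = 100 = 2^2 · 5^2.
Divisors of 100: 1, 2, 4, 5, 10, 20, 25, 50, 100.
Evaluate successive powers at the divisors of 100:
26^1 ≡ 26 (mod 101)
26^2 ≡ 70 (mod 101)
26^4 ≡ 52 (mod 101)
26^5 ≡ 39 (mod 101)
26^10 ≡ 6 (mod 101)
26^20 ≡ 36 (mod 101)
26^25 ≡ 91 (mod 101)
26^50 ≡ 100 (mod 101)
26^100 ≡ 1 (mod 101) ✓
The smallest such exponent is 100, so the order of 26 is 100.

100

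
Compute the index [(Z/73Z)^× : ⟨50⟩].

The order of 50 must divide φ(73) = 73 − 1 = 72 = 2^3 · 3^2.
Divisors of 72: 1, 2, 3, 4, 6, 8, 9, 12, 18, 24, 36, 72.
Evaluate successive powers at the divisors of 72:
50^1 ≡ 50 (mod 73)
50^2 ≡ 18 (mod 73)
50^3 ≡ 24 (mod 73)
50^4 ≡ 32 (mod 73)
50^6 ≡ 65 (mod 73)
50^8 ≡ 2 (mod 73)
50^9 ≡ 27 (mod 73)
50^12 ≡ 64 (mod 73)
50^18 ≡ 72 (mod 73)
50^24 ≡ 8 (mod 73)
50^36 ≡ 1 (mod 73) ✓
Thus |⟨50⟩| = ord(50) = 36.
The index is φ(73) / ord(50) = 72 / 36 = 2.

2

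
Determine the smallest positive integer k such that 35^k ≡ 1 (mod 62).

Since 35 ∈ (Z/62Z)^×, its order divides φ(62) = φ(2)·φ(31) = 1·30 = 30 = 2 · 3 · 5.
Divisors of 30: 1, 2, 3, 5, 6, 10, 15, 30.
Evaluate successive powers at the divisors of 30:
35^1 ≡ 35
35^2 ≡ 47
35^3 ≡ 33
35^5 ≡ 1
Hence ord(35) = 5.

5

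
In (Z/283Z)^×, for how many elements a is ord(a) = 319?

0

φ(283) = 283 − 1 = 282 = 2 · 3 · 47.
In a cyclic group of order 282, there are φ(d) elements of order d for each divisor d of 282, and zero for non-divisors.
319 does not divide 282, so no element of (Z/283Z)^× has order 319.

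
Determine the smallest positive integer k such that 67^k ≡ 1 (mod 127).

The order of 67 must divide φ(127) = 127 − 1 = 126 = 2 · 3^2 · 7.
Divisors of 126: 1, 2, 3, 6, 7, 9, 14, 18, 21, 42, 63, 126.
Check 67^d mod 127 for each divisor in increasing order:
67^1 ≡ 67
67^2 ≡ 44
67^3 ≡ 27
67^6 ≡ 94
67^7 ≡ 75
67^9 ≡ 125
67^14 ≡ 37
67^18 ≡ 4
67^21 ≡ 108
67^42 ≡ 107
67^63 ≡ 126
67^126 ≡ 1
The smallest such exponent is 126, so the order of 67 is 126.

126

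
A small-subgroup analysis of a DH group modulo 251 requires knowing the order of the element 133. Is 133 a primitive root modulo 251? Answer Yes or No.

Yes

φ(251) = 251 − 1 = 250 = 2 · 5^3.
Test 133^(250/q) mod 251 for each prime factor q of 250:
133^125 ≡ 250 (mod 251)  [q = 2: ≢ 1 ✓]
133^50 ≡ 219 (mod 251)  [q = 5: ≢ 1 ✓]
All checks pass, so 133 has order 250 and is a primitive root modulo 251.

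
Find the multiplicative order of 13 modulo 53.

13

Since 13 ∈ (Z/53Z)^×, its order divides φ(53) = 53 − 1 = 52 = 2^2 · 13.
Divisors of 52: 1, 2, 4, 13, 26, 52.
Evaluate successive powers at the divisors of 52:
13^1 ≡ 13 (mod 53)
13^2 ≡ 10 (mod 53)
13^4 ≡ 47 (mod 53)
13^13 ≡ 1 (mod 53) ✓
The smallest such exponent is 13, so the order of 13 is 13.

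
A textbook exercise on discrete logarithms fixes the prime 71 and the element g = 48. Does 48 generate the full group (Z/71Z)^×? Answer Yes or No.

φ(71) = 71 − 1 = 70 = 2 · 5 · 7.
It suffices to check that the order of 48 is not a proper divisor of 70: compute 48^(70/q) for q ∈ {2, 5, 7}.
48^35 ≡ 1 (mod 71)  [q = 2: ≡ 1 ✗]
48^14 ≡ 1 (mod 71)  [q = 5: ≡ 1 ✗]
48^10 ≡ 45 (mod 71)  [q = 7: ≢ 1 ✓]
The check at q = 2 fails, so 48 generates a proper subgroup.

No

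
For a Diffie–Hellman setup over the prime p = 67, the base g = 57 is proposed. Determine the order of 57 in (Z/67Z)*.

66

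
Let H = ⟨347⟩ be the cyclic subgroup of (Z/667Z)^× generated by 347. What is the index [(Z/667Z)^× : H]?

28

ord(347) | φ(667) = φ(23·29) = (23−1)·(29−1) = 22·28 = 616 = 2^3 · 7 · 11.
Divisors of 616: 1, 2, 4, 7, 8, 11, 14, 22, 28, 44, 56, 77, 88, 154, 308, 616.
Test each divisor d:
347^1 ≡ 347
347^2 ≡ 349
347^4 ≡ 407
347^7 ≡ 289
347^8 ≡ 233
347^11 ≡ 231
347^14 ≡ 146
347^22 ≡ 1
The order of 347 is 22, so the subgroup it generates has 22 elements.
Index = |(Z/667Z)^×| / |⟨347⟩| = 616 / 22 = 28.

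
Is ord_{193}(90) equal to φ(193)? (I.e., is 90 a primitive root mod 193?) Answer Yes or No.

Yes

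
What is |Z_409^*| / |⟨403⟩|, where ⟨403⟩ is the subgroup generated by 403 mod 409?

12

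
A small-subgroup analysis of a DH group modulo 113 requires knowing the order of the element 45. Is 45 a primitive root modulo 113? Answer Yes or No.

Yes

φ(113) = 113 − 1 = 112 = 2^4 · 7.
45 is a primitive root mod 113 iff 45^(φ(113)/q) ≢ 1 for every prime q | φ(113), i.e. q ∈ {2, 7}.
45^56 ≡ 112 (mod 113)  [q = 2: ≢ 1 ✓]
45^16 ≡ 49 (mod 113)  [q = 7: ≢ 1 ✓]
All checks pass, so 45 has order 112 and is a primitive root modulo 113.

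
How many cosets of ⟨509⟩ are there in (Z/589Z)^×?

6

The order of 509 must divide φ(589) = φ(19·31) = (19−1)·(31−1) = 18·30 = 540 = 2^2 · 3^3 · 5.
Divisors of 540: 1, 2, 3, 4, 5, 6, 9, 10, 12, 15, 18, 20, 27, 30, 36, 45, 54, 60, 90, 108, 135, 180, 270, 540.
Test each divisor d:
509^1 ≡ 509
509^2 ≡ 510
509^3 ≡ 430
509^4 ≡ 351
509^5 ≡ 192
509^6 ≡ 543
509^9 ≡ 246
509^10 ≡ 346
509^12 ≡ 349
509^15 ≡ 464
509^18 ≡ 438
509^20 ≡ 149
509^27 ≡ 550
509^30 ≡ 311
509^36 ≡ 419
509^45 ≡ 588
509^54 ≡ 343
509^60 ≡ 125
509^90 ≡ 1
So ord_589(509) = 90, hence |⟨509⟩| = 90.
[(Z/589Z)^× : ⟨509⟩] = 540/90 = 6.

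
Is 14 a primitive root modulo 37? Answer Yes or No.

φ(37) = 37 − 1 = 36 = 2^2 · 3^2.
Test 14^(36/q) mod 37 for each prime factor q of 36:
14^18 ≡ 36 (mod 37)  [q = 2: ≢ 1 ✓]
14^12 ≡ 1 (mod 37)  [q = 3: ≡ 1 ✗]
Since 14^12 ≡ 1, the order of 14 divides 12 < 36, so 14 is not a primitive root.

No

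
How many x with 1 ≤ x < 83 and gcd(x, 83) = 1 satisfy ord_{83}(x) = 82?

φ(83) = 83 − 1 = 82 = 2 · 41.
(Z/83Z)^× is cyclic (|G| = 82); a cyclic group of order m has exactly φ(d) elements of each order d | m, and none otherwise.
82 = 2 · 41 divides 82, and φ(82) = 40.

40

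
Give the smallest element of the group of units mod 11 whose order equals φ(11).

2

φ(11) = 11 − 1 = 10 = 2 · 5.
Test candidates g = 2, 3, … against the prime factors q ∈ {2, 5} of φ(11): g is a generator iff g^(10/q) ≢ 1 for every such q.
g = 2: 2^5 ≡ 10; 2^2 ≡ 4 — none is 1, so 2 is a primitive root.
Hence the least primitive root of 11 is 2.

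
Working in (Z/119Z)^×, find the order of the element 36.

By Lagrange's theorem, ord_119(36) divides φ(119) = φ(7·17) = (7−1)·(17−1) = 6·16 = 96 = 2^5 · 3.
Divisors of 96: 1, 2, 3, 4, 6, 8, 12, 16, 24, 32, 48, 96.
Test each divisor d:
36^1 ≡ 36 (mod 119)
36^2 ≡ 106 (mod 119)
36^3 ≡ 8 (mod 119)
36^4 ≡ 50 (mod 119)
36^6 ≡ 64 (mod 119)
36^8 ≡ 1 (mod 119) ✓
Therefore the multiplicative order of 36 modulo 119 is 8.

8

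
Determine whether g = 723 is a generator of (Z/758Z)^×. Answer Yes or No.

No

φ(758) = φ(2)·φ(379) = 1·378 = 378 = 2 · 3^3 · 7.
It suffices to check that the order of 723 is not a proper divisor of 378: compute 723^(378/q) for q ∈ {2, 3, 7}.
723^189 ≡ 1 (mod 758)  [q = 2: ≡ 1 ✗]
723^126 ≡ 51 (mod 758)  [q = 3: ≢ 1 ✓]
723^54 ≡ 119 (mod 758)  [q = 7: ≢ 1 ✓]
The check at q = 2 fails, so 723 generates a proper subgroup.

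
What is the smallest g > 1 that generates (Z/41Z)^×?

φ(41) = 41 − 1 = 40 = 2^3 · 5.
g is a primitive root iff g^(40/q) ≢ 1 (mod 41) for each prime q ∈ {2, 5}.
g = 2: 2^20 ≡ 1 — hits 1, so not a primitive root.
g = 3: 3^20 ≡ 40; 3^8 ≡ 1 — hits 1, so not a primitive root.
g = 4: 4^20 ≡ 1 — hits 1, so not a primitive root.
g = 5: 5^20 ≡ 1 — hits 1, so not a primitive root.
g = 6: 6^20 ≡ 40; 6^8 ≡ 10 — none is 1, so 6 is a primitive root.
So 6 is the smallest generator of (Z/41Z)^×.

6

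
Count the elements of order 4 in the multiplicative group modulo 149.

φ(149) = 149 − 1 = 148 = 2^2 · 37.
Since (Z/149Z)^× is cyclic of order 148, the number of elements of order d is φ(d) when d | 148 and 0 otherwise.
4 = 2^2 divides 148, and φ(4) = 2.

2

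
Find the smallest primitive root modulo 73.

5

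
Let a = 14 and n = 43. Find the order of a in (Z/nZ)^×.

21

ord(14) | φ(43) = 43 − 1 = 42 = 2 · 3 · 7.
Divisors of 42: 1, 2, 3, 6, 7, 14, 21, 42.
Check 14^d mod 43 for each divisor in increasing order:
14^1 ≡ 14
14^2 ≡ 24
14^3 ≡ 35
14^6 ≡ 21
14^7 ≡ 36
14^14 ≡ 6
14^21 ≡ 1
Therefore the multiplicative order of 14 modulo 43 is 21.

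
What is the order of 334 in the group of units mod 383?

By Lagrange's theorem, ord_383(334) divides φ(383) = 383 − 1 = 382 = 2 · 191.
Divisors of 382: 1, 2, 191, 382.
Test each divisor d:
334^1 ≡ 334 (mod 383)
334^2 ≡ 103 (mod 383)
334^191 ≡ 382 (mod 383)
334^382 ≡ 1 (mod 383) ✓
Therefore the multiplicative order of 334 modulo 383 is 382.

382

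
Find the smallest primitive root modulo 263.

5

φ(263) = 263 − 1 = 262 = 2 · 131.
g is a primitive root iff g^(262/q) ≢ 1 (mod 263) for each prime q ∈ {2, 131}.
g = 2: 2^131 ≡ 1 — hits 1, so not a primitive root.
g = 3: 3^131 ≡ 1 — hits 1, so not a primitive root.
g = 4: 4^131 ≡ 1 — hits 1, so not a primitive root.
g = 5: 5^131 ≡ 262; 5^2 ≡ 25 — none is 1, so 5 is a primitive root.
Hence the least primitive root of 263 is 5.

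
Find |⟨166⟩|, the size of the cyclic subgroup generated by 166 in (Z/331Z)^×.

30

ord(166) | φ(331) = 331 − 1 = 330 = 2 · 3 · 5 · 11.
Divisors of 330: 1, 2, 3, 5, 6, 10, 11, 15, 22, 30, 33, 55, 66, 110, 165, 330.
Evaluate successive powers at the divisors of 330:
166^1 ≡ 166 (mod 331)
166^2 ≡ 83 (mod 331)
166^3 ≡ 207 (mod 331)
166^5 ≡ 300 (mod 331)
166^6 ≡ 150 (mod 331)
166^10 ≡ 299 (mod 331)
166^11 ≡ 315 (mod 331)
166^15 ≡ 330 (mod 331)
166^22 ≡ 256 (mod 331)
166^30 ≡ 1 (mod 331) ✓
Hence ord(166) = 30.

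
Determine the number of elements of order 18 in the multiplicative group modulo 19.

6

φ(19) = 19 − 1 = 18 = 2 · 3^2.
Since (Z/19Z)^× is cyclic of order 18, the number of elements of order d is φ(d) when d | 18 and 0 otherwise.
18 = 2 · 3^2 divides 18, and φ(18) = 6.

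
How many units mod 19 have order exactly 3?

2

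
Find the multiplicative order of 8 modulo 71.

35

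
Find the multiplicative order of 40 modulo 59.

58

Since 40 ∈ (Z/59Z)^×, its order divides φ(59) = 59 − 1 = 58 = 2 · 29.
Divisors of 58: 1, 2, 29, 58.
Compute 40^d (mod 59) for the divisors d until we hit 1:
40^1 ≡ 40 (mod 59)
40^2 ≡ 7 (mod 59)
40^29 ≡ 58 (mod 59)
40^58 ≡ 1 (mod 59) ✓
Hence ord(40) = 58.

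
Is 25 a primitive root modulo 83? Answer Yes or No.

φ(83) = 83 − 1 = 82 = 2 · 41.
25 is a primitive root mod 83 iff 25^(φ(83)/q) ≢ 1 for every prime q | φ(83), i.e. q ∈ {2, 41}.
25^41 ≡ 1 (mod 83)  [q = 2: ≡ 1 ✗]
25^2 ≡ 44 (mod 83)  [q = 41: ≢ 1 ✓]
25^41 ≡ 1 shows ord(25) | 41, strictly less than φ(83); not a primitive root.

No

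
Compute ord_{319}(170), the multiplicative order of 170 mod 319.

35

ord(170) | φ(319) = φ(11·29) = (11−1)·(29−1) = 10·28 = 280 = 2^3 · 5 · 7.
Divisors of 280: 1, 2, 4, 5, 7, 8, 10, 14, 20, 28, 35, 40, 56, 70, 140, 280.
Check 170^d mod 319 for each divisor in increasing order:
170^1 ≡ 170 (mod 319)
170^2 ≡ 190 (mod 319)
170^4 ≡ 53 (mod 319)
170^5 ≡ 78 (mod 319)
170^7 ≡ 146 (mod 319)
170^8 ≡ 257 (mod 319)
170^10 ≡ 23 (mod 319)
170^14 ≡ 262 (mod 319)
170^20 ≡ 210 (mod 319)
170^28 ≡ 59 (mod 319)
170^35 ≡ 1 (mod 319) ✓
Therefore the multiplicative order of 170 modulo 319 is 35.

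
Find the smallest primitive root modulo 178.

3

φ(178) = φ(2)·φ(89) = 1·88 = 88 = 2^3 · 11.
g is a primitive root iff g^(88/q) ≢ 1 (mod 178) for each prime q ∈ {2, 11}.
g = 2: gcd(2, 178) = 2 > 1, not a unit — skip.
g = 3: 3^44 ≡ 177; 3^8 ≡ 153 — none is 1, so 3 is a primitive root.
So 3 is the smallest generator of (Z/178Z)^×.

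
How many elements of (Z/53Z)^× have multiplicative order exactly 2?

1

φ(53) = 53 − 1 = 52 = 2^2 · 13.
In a cyclic group of order 52, there are φ(d) elements of order d for each divisor d of 52, and zero for non-divisors.
2 | 52, and φ(2) = 2 − 1 = 1.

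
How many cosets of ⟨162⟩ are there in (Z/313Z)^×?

6

Since 162 ∈ (Z/313Z)^×, its order divides φ(313) = 313 − 1 = 312 = 2^3 · 3 · 13.
Divisors of 312: 1, 2, 3, 4, 6, 8, 12, 13, 24, 26, 39, 52, 78, 104, 156, 312.
Check 162^d mod 313 for each divisor in increasing order:
162^1 ≡ 162 (mod 313)
162^2 ≡ 265 (mod 313)
162^3 ≡ 49 (mod 313)
162^4 ≡ 113 (mod 313)
162^6 ≡ 210 (mod 313)
162^8 ≡ 249 (mod 313)
162^12 ≡ 280 (mod 313)
162^13 ≡ 288 (mod 313)
162^24 ≡ 150 (mod 313)
162^26 ≡ 312 (mod 313)
162^39 ≡ 25 (mod 313)
162^52 ≡ 1 (mod 313) ✓
The order of 162 is 52, so the subgroup it generates has 52 elements.
Index = |(Z/313Z)^×| / |⟨162⟩| = 312 / 52 = 6.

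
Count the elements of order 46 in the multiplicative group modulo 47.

φ(47) = 47 − 1 = 46 = 2 · 23.
Since (Z/47Z)^× is cyclic of order 46, the number of elements of order d is φ(d) when d | 46 and 0 otherwise.
46 = 2 · 23 divides 46, and φ(46) = 22.

22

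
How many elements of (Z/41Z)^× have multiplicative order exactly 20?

8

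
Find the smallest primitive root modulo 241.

φ(241) = 241 − 1 = 240 = 2^4 · 3 · 5.
g is a primitive root iff g^(240/q) ≢ 1 (mod 241) for each prime q ∈ {2, 3, 5}.
g = 2: 2^120 ≡ 1 — hits 1, so not a primitive root.
g = 3: 3^120 ≡ 1 — hits 1, so not a primitive root.
g = 4: 4^120 ≡ 1 — hits 1, so not a primitive root.
g = 5: 5^120 ≡ 1 — hits 1, so not a primitive root.
g = 6: 6^120 ≡ 1 — hits 1, so not a primitive root.
g = 7: 7^120 ≡ 240; 7^80 ≡ 15; 7^48 ≡ 91 — none is 1, so 7 is a primitive root.
Hence the least primitive root of 241 is 7.

7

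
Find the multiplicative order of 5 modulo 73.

72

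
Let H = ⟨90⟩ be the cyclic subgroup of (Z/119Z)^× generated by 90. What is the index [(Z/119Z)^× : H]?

6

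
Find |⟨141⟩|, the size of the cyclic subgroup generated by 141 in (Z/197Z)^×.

The order of 141 must divide φ(197) = 197 − 1 = 196 = 2^2 · 7^2.
Divisors of 196: 1, 2, 4, 7, 14, 28, 49, 98, 196.
Evaluate successive powers at the divisors of 196:
141^1 ≡ 141 (mod 197)
141^2 ≡ 181 (mod 197)
141^4 ≡ 59 (mod 197)
141^7 ≡ 68 (mod 197)
141^14 ≡ 93 (mod 197)
141^28 ≡ 178 (mod 197)
141^49 ≡ 14 (mod 197)
141^98 ≡ 196 (mod 197)
141^196 ≡ 1 (mod 197) ✓
Therefore the multiplicative order of 141 modulo 197 is 196.

196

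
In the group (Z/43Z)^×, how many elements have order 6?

φ(43) = 43 − 1 = 42 = 2 · 3 · 7.
(Z/43Z)^× is cyclic (|G| = 42); a cyclic group of order m has exactly φ(d) elements of each order d | m, and none otherwise.
6 = 2 · 3 divides 42, and φ(6) = 2.

2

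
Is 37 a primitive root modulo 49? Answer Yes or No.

No

φ(49) = φ(7^2) = 7·(7−1) = 42 = 2 · 3 · 7.
37 is a primitive root mod 49 iff 37^(φ(49)/q) ≢ 1 for every prime q | φ(49), i.e. q ∈ {2, 3, 7}.
37^21 ≡ 1 (mod 49)  [q = 2: ≡ 1 ✗]
37^14 ≡ 18 (mod 49)  [q = 3: ≢ 1 ✓]
37^6 ≡ 22 (mod 49)  [q = 7: ≢ 1 ✓]
The check at q = 2 fails, so 37 generates a proper subgroup.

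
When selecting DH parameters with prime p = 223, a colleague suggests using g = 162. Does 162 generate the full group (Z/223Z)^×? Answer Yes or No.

No

φ(223) = 223 − 1 = 222 = 2 · 3 · 37.
An element g generates (Z/223Z)^× iff g^(222/q) ≢ 1 (mod 223) for each prime q ∈ {2, 3, 37}.
162^111 ≡ 1 (mod 223)  [q = 2: ≡ 1 ✗]
162^74 ≡ 183 (mod 223)  [q = 3: ≢ 1 ✓]
162^6 ≡ 197 (mod 223)  [q = 37: ≢ 1 ✓]
162^111 ≡ 1 shows ord(162) | 111, strictly less than φ(223); not a primitive root.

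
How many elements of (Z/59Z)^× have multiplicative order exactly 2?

1

φ(59) = 59 − 1 = 58 = 2 · 29.
In a cyclic group of order 58, there are φ(d) elements of order d for each divisor d of 58, and zero for non-divisors.
2 | 58, and φ(2) = 2 − 1 = 1.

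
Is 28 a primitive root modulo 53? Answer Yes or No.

φ(53) = 53 − 1 = 52 = 2^2 · 13.
28 is a primitive root mod 53 iff 28^(φ(53)/q) ≢ 1 for every prime q | φ(53), i.e. q ∈ {2, 13}.
28^26 ≡ 1 (mod 53)  [q = 2: ≡ 1 ✗]
28^4 ≡ 15 (mod 53)  [q = 13: ≢ 1 ✓]
28^26 ≡ 1 shows ord(28) | 26, strictly less than φ(53); not a primitive root.

No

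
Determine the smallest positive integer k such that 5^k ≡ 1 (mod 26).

4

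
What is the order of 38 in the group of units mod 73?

36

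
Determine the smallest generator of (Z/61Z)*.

φ(61) = 61 − 1 = 60 = 2^2 · 3 · 5.
Test candidates g = 2, 3, … against the prime factors q ∈ {2, 3, 5} of φ(61): g is a generator iff g^(60/q) ≢ 1 for every such q.
g = 2: 2^30 ≡ 60; 2^20 ≡ 47; 2^12 ≡ 9 — none is 1, so 2 is a primitive root.
The smallest primitive root modulo 61 is 2.

2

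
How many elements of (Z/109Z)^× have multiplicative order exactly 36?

12

φ(109) = 109 − 1 = 108 = 2^2 · 3^3.
(Z/109Z)^× is cyclic (|G| = 108); a cyclic group of order m has exactly φ(d) elements of each order d | m, and none otherwise.
36 = 2^2 · 3^2 divides 108, and φ(36) = 12.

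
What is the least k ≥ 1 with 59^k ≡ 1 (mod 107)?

Since 59 ∈ (Z/107Z)^×, its order divides φ(107) = 107 − 1 = 106 = 2 · 53.
Divisors of 106: 1, 2, 53, 106.
Evaluate successive powers at the divisors of 106:
59^1 ≡ 59 (mod 107)
59^2 ≡ 57 (mod 107)
59^53 ≡ 106 (mod 107)
59^106 ≡ 1 (mod 107) ✓
So ord_107(59) = 106.

106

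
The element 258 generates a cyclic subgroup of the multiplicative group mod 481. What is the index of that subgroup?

36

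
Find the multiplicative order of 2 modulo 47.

23

Since 2 ∈ (Z/47Z)^×, its order divides φ(47) = 47 − 1 = 46 = 2 · 23.
Divisors of 46: 1, 2, 23, 46.
Test each divisor d:
2^1 ≡ 2 (mod 47)
2^2 ≡ 4 (mod 47)
2^23 ≡ 1 (mod 47) ✓
So ord_47(2) = 23.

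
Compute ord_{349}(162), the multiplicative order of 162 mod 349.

116

Since 162 ∈ (Z/349Z)^×, its order divides φ(349) = 349 − 1 = 348 = 2^2 · 3 · 29.
Divisors of 348: 1, 2, 3, 4, 6, 12, 29, 58, 87, 116, 174, 348.
Check 162^d mod 349 for each divisor in increasing order:
162^1 ≡ 162 (mod 349)
162^2 ≡ 69 (mod 349)
162^3 ≡ 10 (mod 349)
162^4 ≡ 224 (mod 349)
162^6 ≡ 100 (mod 349)
162^12 ≡ 228 (mod 349)
162^29 ≡ 136 (mod 349)
162^58 ≡ 348 (mod 349)
162^87 ≡ 213 (mod 349)
162^116 ≡ 1 (mod 349) ✓
The smallest such exponent is 116, so the order of 162 is 116.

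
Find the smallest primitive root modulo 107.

2

φ(107) = 107 − 1 = 106 = 2 · 53.
Test candidates g = 2, 3, … against the prime factors q ∈ {2, 53} of φ(107): g is a generator iff g^(106/q) ≢ 1 for every such q.
g = 2: 2^53 ≡ 106; 2^2 ≡ 4 — none is 1, so 2 is a primitive root.
The smallest primitive root modulo 107 is 2.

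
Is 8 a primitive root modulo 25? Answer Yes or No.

φ(25) = φ(5^2) = 5·(5−1) = 20 = 2^2 · 5.
Test 8^(20/q) mod 25 for each prime factor q of 20:
8^10 ≡ 24 (mod 25)  [q = 2: ≢ 1 ✓]
8^4 ≡ 21 (mod 25)  [q = 5: ≢ 1 ✓]
None equal 1, so ord_25(8) = 20: 8 is a primitive root.

Yes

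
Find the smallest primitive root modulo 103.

5

φ(103) = 103 − 1 = 102 = 2 · 3 · 17.
g is a primitive root iff g^(102/q) ≢ 1 (mod 103) for each prime q ∈ {2, 3, 17}.
g = 2: 2^51 ≡ 1 — hits 1, so not a primitive root.
g = 3: 3^51 ≡ 102; 3^34 ≡ 1 — hits 1, so not a primitive root.
g = 4: 4^51 ≡ 1 — hits 1, so not a primitive root.
g = 5: 5^51 ≡ 102; 5^34 ≡ 56; 5^6 ≡ 72 — none is 1, so 5 is a primitive root.
Hence the least primitive root of 103 is 5.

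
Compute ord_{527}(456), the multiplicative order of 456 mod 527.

240

ord(456) | φ(527) = φ(17·31) = (17−1)·(31−1) = 16·30 = 480 = 2^5 · 3 · 5.
Divisors of 480: 1, 2, 3, 4, 5, 6, 8, 10, 12, 15, 16, 20, 24, 30, 32, 40, 48, 60, 80, 96, 120, 160, 240, 480.
Check 456^d mod 527 for each divisor in increasing order:
456^1 ≡ 456 (mod 527)
456^2 ≡ 298 (mod 527)
456^3 ≡ 449 (mod 527)
456^4 ≡ 268 (mod 527)
456^5 ≡ 471 (mod 527)
456^6 ≡ 287 (mod 527)
456^8 ≡ 152 (mod 527)
456^10 ≡ 501 (mod 527)
456^12 ≡ 157 (mod 527)
456^15 ≡ 402 (mod 527)
456^16 ≡ 443 (mod 527)
456^20 ≡ 149 (mod 527)
456^24 ≡ 407 (mod 527)
456^30 ≡ 342 (mod 527)
456^32 ≡ 205 (mod 527)
456^40 ≡ 67 (mod 527)
456^48 ≡ 171 (mod 527)
456^60 ≡ 497 (mod 527)
456^80 ≡ 273 (mod 527)
456^96 ≡ 256 (mod 527)
456^120 ≡ 373 (mod 527)
456^160 ≡ 222 (mod 527)
456^240 ≡ 1 (mod 527) ✓
So ord_527(456) = 240.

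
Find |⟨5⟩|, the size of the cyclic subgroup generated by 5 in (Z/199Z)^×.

By Lagrange's theorem, ord_199(5) divides φ(199) = 199 − 1 = 198 = 2 · 3^2 · 11.
Divisors of 198: 1, 2, 3, 6, 9, 11, 18, 22, 33, 66, 99, 198.
Test each divisor d:
5^1 ≡ 5 (mod 199)
5^2 ≡ 25 (mod 199)
5^3 ≡ 125 (mod 199)
5^6 ≡ 103 (mod 199)
5^9 ≡ 139 (mod 199)
5^11 ≡ 92 (mod 199)
5^18 ≡ 18 (mod 199)
5^22 ≡ 106 (mod 199)
5^33 ≡ 1 (mod 199) ✓
Hence ord(5) = 33.

33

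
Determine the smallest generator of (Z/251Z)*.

φ(251) = 251 − 1 = 250 = 2 · 5^3.
g is a primitive root iff g^(250/q) ≢ 1 (mod 251) for each prime q ∈ {2, 5}.
g = 2: 2^125 ≡ 250; 2^50 ≡ 1 — hits 1, so not a primitive root.
g = 3: 3^125 ≡ 1 — hits 1, so not a primitive root.
g = 4: 4^125 ≡ 1 — hits 1, so not a primitive root.
g = 5: 5^125 ≡ 1 — hits 1, so not a primitive root.
g = 6: 6^125 ≡ 250; 6^50 ≡ 219 — none is 1, so 6 is a primitive root.
The smallest primitive root modulo 251 is 6.

6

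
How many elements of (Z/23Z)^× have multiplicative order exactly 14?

φ(23) = 23 − 1 = 22 = 2 · 11.
In a cyclic group of order 22, there are φ(d) elements of order d for each divisor d of 22, and zero for non-divisors.
Since 14 ∤ 22, the count is 0.

0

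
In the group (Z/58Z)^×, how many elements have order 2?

1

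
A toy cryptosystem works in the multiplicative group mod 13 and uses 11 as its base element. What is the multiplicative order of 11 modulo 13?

By Lagrange's theorem, ord_13(11) divides φ(13) = 13 − 1 = 12 = 2^2 · 3.
Divisors of 12: 1, 2, 3, 4, 6, 12.
Evaluate successive powers at the divisors of 12:
11^1 ≡ 11 (mod 13)
11^2 ≡ 4 (mod 13)
11^3 ≡ 5 (mod 13)
11^4 ≡ 3 (mod 13)
11^6 ≡ 12 (mod 13)
11^12 ≡ 1 (mod 13) ✓
Hence ord(11) = 12.

12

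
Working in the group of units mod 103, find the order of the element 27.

34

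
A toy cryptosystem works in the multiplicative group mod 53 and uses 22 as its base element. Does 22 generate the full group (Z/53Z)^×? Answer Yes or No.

φ(53) = 53 − 1 = 52 = 2^2 · 13.
Test 22^(52/q) mod 53 for each prime factor q of 52:
22^26 ≡ 52 (mod 53)  [q = 2: ≢ 1 ✓]
22^4 ≡ 49 (mod 53)  [q = 13: ≢ 1 ✓]
Every test exponent gives a nontrivial residue, hence 22 generates the full group.

Yes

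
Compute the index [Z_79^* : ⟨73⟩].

2

ord(73) | φ(79) = 79 − 1 = 78 = 2 · 3 · 13.
Divisors of 78: 1, 2, 3, 6, 13, 26, 39, 78.
Evaluate successive powers at the divisors of 78:
73^1 ≡ 73 (mod 79)
73^2 ≡ 36 (mod 79)
73^3 ≡ 21 (mod 79)
73^6 ≡ 46 (mod 79)
73^13 ≡ 23 (mod 79)
73^26 ≡ 55 (mod 79)
73^39 ≡ 1 (mod 79) ✓
The order of 73 is 39, so the subgroup it generates has 39 elements.
The index is φ(79) / ord(73) = 78 / 39 = 2.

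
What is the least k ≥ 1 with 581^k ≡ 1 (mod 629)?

48

The order of 581 must divide φ(629) = φ(17·37) = (17−1)·(37−1) = 16·36 = 576 = 2^6 · 3^2.
Divisors of 576: 1, 2, 3, 4, 6, 8, 9, 12, 16, 18, 24, 32, 36, 48, 64, 72, 96, 144, 192, 288, 576.
Compute 581^d (mod 629) for the divisors d until we hit 1:
581^1 ≡ 581 (mod 629)
581^2 ≡ 417 (mod 629)
581^3 ≡ 112 (mod 629)
581^4 ≡ 285 (mod 629)
581^6 ≡ 593 (mod 629)
581^8 ≡ 84 (mod 629)
581^9 ≡ 371 (mod 629)
581^12 ≡ 38 (mod 629)
581^16 ≡ 137 (mod 629)
581^18 ≡ 519 (mod 629)
581^24 ≡ 186 (mod 629)
581^32 ≡ 528 (mod 629)
581^36 ≡ 149 (mod 629)
581^48 ≡ 1 (mod 629) ✓
Therefore the multiplicative order of 581 modulo 629 is 48.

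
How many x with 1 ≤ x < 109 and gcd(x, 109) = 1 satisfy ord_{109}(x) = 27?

18

φ(109) = 109 − 1 = 108 = 2^2 · 3^3.
(Z/109Z)^× is cyclic (|G| = 108); a cyclic group of order m has exactly φ(d) elements of each order d | m, and none otherwise.
27 = 3^3 divides 108, and φ(27) = 18.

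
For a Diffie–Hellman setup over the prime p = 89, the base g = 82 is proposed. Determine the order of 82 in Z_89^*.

88

By Lagrange's theorem, ord_89(82) divides φ(89) = 89 − 1 = 88 = 2^3 · 11.
Divisors of 88: 1, 2, 4, 8, 11, 22, 44, 88.
Test each divisor d:
82^1 ≡ 82 (mod 89)
82^2 ≡ 49 (mod 89)
82^4 ≡ 87 (mod 89)
82^8 ≡ 4 (mod 89)
82^11 ≡ 52 (mod 89)
82^22 ≡ 34 (mod 89)
82^44 ≡ 88 (mod 89)
82^88 ≡ 1 (mod 89) ✓
Therefore the multiplicative order of 82 modulo 89 is 88.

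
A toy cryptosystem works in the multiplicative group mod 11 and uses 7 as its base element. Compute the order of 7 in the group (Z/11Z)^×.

ord(7) | φ(11) = 11 − 1 = 10 = 2 · 5.
Divisors of 10: 1, 2, 5, 10.
Evaluate successive powers at the divisors of 10:
7^1 ≡ 7 (mod 11)
7^2 ≡ 5 (mod 11)
7^5 ≡ 10 (mod 11)
7^10 ≡ 1 (mod 11) ✓
The smallest such exponent is 10, so the order of 7 is 10.

10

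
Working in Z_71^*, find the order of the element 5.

5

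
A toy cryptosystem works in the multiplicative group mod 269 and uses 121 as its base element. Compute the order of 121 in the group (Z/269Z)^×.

67

Since 121 ∈ (Z/269Z)^×, its order divides φ(269) = 269 − 1 = 268 = 2^2 · 67.
Divisors of 268: 1, 2, 4, 67, 134, 268.
Compute 121^d (mod 269) for the divisors d until we hit 1:
121^1 ≡ 121 (mod 269)
121^2 ≡ 115 (mod 269)
121^4 ≡ 44 (mod 269)
121^67 ≡ 1 (mod 269) ✓
The smallest such exponent is 67, so the order of 121 is 67.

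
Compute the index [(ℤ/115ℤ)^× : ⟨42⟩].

The order of 42 must divide φ(115) = φ(5·23) = (5−1)·(23−1) = 4·22 = 88 = 2^3 · 11.
Divisors of 88: 1, 2, 4, 8, 11, 22, 44, 88.
Compute 42^d (mod 115) for the divisors d until we hit 1:
42^1 ≡ 42
42^2 ≡ 39
42^4 ≡ 26
42^8 ≡ 101
42^11 ≡ 68
42^22 ≡ 24
42^44 ≡ 1
So ord_115(42) = 44, hence |⟨42⟩| = 44.
The index is φ(115) / ord(42) = 88 / 44 = 2.

2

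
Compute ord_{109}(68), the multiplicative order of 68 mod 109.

Since 68 ∈ (Z/109Z)^×, its order divides φ(109) = 109 − 1 = 108 = 2^2 · 3^3.
Divisors of 108: 1, 2, 3, 4, 6, 9, 12, 18, 27, 36, 54, 108.
Evaluate successive powers at the divisors of 108:
68^1 ≡ 68 (mod 109)
68^2 ≡ 46 (mod 109)
68^3 ≡ 76 (mod 109)
68^4 ≡ 45 (mod 109)
68^6 ≡ 108 (mod 109)
68^9 ≡ 33 (mod 109)
68^12 ≡ 1 (mod 109) ✓
Hence ord(68) = 12.

12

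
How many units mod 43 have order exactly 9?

0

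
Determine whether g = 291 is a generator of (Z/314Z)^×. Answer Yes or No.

φ(314) = φ(2)·φ(157) = 1·156 = 156 = 2^2 · 3 · 13.
Test 291^(156/q) mod 314 for each prime factor q of 156:
291^78 ≡ 313 (mod 314)  [q = 2: ≢ 1 ✓]
291^52 ≡ 1 (mod 314)  [q = 3: ≡ 1 ✗]
291^12 ≡ 265 (mod 314)  [q = 13: ≢ 1 ✓]
291^52 ≡ 1 shows ord(291) | 52, strictly less than φ(314); not a primitive root.

No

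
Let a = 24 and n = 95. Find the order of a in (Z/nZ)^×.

By Lagrange's theorem, ord_95(24) divides φ(95) = φ(5·19) = (5−1)·(19−1) = 4·18 = 72 = 2^3 · 3^2.
Divisors of 72: 1, 2, 3, 4, 6, 8, 9, 12, 18, 24, 36, 72.
Compute 24^d (mod 95) for the divisors d until we hit 1:
24^1 ≡ 24
24^2 ≡ 6
24^3 ≡ 49
24^4 ≡ 36
24^6 ≡ 26
24^8 ≡ 61
24^9 ≡ 39
24^12 ≡ 11
24^18 ≡ 1
Therefore the multiplicative order of 24 modulo 95 is 18.

18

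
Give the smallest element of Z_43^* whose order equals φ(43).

φ(43) = 43 − 1 = 42 = 2 · 3 · 7.
Test candidates g = 2, 3, … against the prime factors q ∈ {2, 3, 7} of φ(43): g is a generator iff g^(42/q) ≢ 1 for every such q.
g = 2: 2^21 ≡ 42; 2^14 ≡ 1 — hits 1, so not a primitive root.
g = 3: 3^21 ≡ 42; 3^14 ≡ 36; 3^6 ≡ 41 — none is 1, so 3 is a primitive root.
So 3 is the smallest generator of (Z/43Z)^×.

3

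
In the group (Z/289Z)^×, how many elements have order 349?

0

φ(289) = φ(17^2) = 17·(17−1) = 272 = 2^4 · 17.
In a cyclic group of order 272, there are φ(d) elements of order d for each divisor d of 272, and zero for non-divisors.
Here 272 is not a multiple of 349, so there are no elements of order 349.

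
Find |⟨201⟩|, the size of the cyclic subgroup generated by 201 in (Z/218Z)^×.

Since 201 ∈ (Z/218Z)^×, its order divides φ(218) = φ(2)·φ(109) = 1·108 = 108 = 2^2 · 3^3.
Divisors of 108: 1, 2, 3, 4, 6, 9, 12, 18, 27, 36, 54, 108.
Check 201^d mod 218 for each divisor in increasing order:
201^1 ≡ 201 (mod 218)
201^2 ≡ 71 (mod 218)
201^3 ≡ 101 (mod 218)
201^4 ≡ 27 (mod 218)
201^6 ≡ 173 (mod 218)
201^9 ≡ 33 (mod 218)
201^12 ≡ 63 (mod 218)
201^18 ≡ 217 (mod 218)
201^27 ≡ 185 (mod 218)
201^36 ≡ 1 (mod 218) ✓
The smallest such exponent is 36, so the order of 201 is 36.

36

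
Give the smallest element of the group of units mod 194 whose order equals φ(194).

5

φ(194) = φ(2)·φ(97) = 1·96 = 96 = 2^5 · 3.
Test candidates g = 2, 3, … against the prime factors q ∈ {2, 3} of φ(194): g is a generator iff g^(96/q) ≢ 1 for every such q.
g = 2: gcd(2, 194) = 2 > 1, not a unit — skip.
g = 3: 3^48 ≡ 1 — hits 1, so not a primitive root.
g = 4: gcd(4, 194) = 2 > 1, not a unit — skip.
g = 5: 5^48 ≡ 193; 5^32 ≡ 35 — none is 1, so 5 is a primitive root.
So 5 is the smallest generator of (Z/194Z)^×.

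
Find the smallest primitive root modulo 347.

2

φ(347) = 347 − 1 = 346 = 2 · 173.
g is a primitive root iff g^(346/q) ≢ 1 (mod 347) for each prime q ∈ {2, 173}.
g = 2: 2^173 ≡ 346; 2^2 ≡ 4 — none is 1, so 2 is a primitive root.
Hence the least primitive root of 347 is 2.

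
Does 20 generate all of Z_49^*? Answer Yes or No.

φ(49) = φ(7^2) = 7·(7−1) = 42 = 2 · 3 · 7.
It suffices to check that the order of 20 is not a proper divisor of 42: compute 20^(42/q) for q ∈ {2, 3, 7}.
20^21 ≡ 48 (mod 49)  [q = 2: ≢ 1 ✓]
20^14 ≡ 1 (mod 49)  [q = 3: ≡ 1 ✗]
20^6 ≡ 22 (mod 49)  [q = 7: ≢ 1 ✓]
20^14 ≡ 1 shows ord(20) | 14, strictly less than φ(49); not a primitive root.

No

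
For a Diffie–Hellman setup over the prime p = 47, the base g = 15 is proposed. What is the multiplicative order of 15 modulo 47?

Since 15 ∈ (Z/47Z)^×, its order divides φ(47) = 47 − 1 = 46 = 2 · 23.
Divisors of 46: 1, 2, 23, 46.
Test each divisor d:
15^1 ≡ 15 (mod 47)
15^2 ≡ 37 (mod 47)
15^23 ≡ 46 (mod 47)
15^46 ≡ 1 (mod 47) ✓
So ord_47(15) = 46.

46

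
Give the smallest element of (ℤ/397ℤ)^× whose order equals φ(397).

5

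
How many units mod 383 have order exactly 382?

190

φ(383) = 383 − 1 = 382 = 2 · 191.
Since (Z/383Z)^× is cyclic of order 382, the number of elements of order d is φ(d) when d | 382 and 0 otherwise.
382 = 2 · 191 divides 382, and φ(382) = 190.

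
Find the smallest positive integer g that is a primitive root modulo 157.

5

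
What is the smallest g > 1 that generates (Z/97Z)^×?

5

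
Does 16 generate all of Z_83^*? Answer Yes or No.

No

φ(83) = 83 − 1 = 82 = 2 · 41.
It suffices to check that the order of 16 is not a proper divisor of 82: compute 16^(82/q) for q ∈ {2, 41}.
16^41 ≡ 1 (mod 83)  [q = 2: ≡ 1 ✗]
16^2 ≡ 7 (mod 83)  [q = 41: ≢ 1 ✓]
The check at q = 2 fails, so 16 generates a proper subgroup.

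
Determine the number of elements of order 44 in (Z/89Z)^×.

φ(89) = 89 − 1 = 88 = 2^3 · 11.
(Z/89Z)^× is cyclic (|G| = 88); a cyclic group of order m has exactly φ(d) elements of each order d | m, and none otherwise.
44 = 2^2 · 11 divides 88, and φ(44) = 20.

20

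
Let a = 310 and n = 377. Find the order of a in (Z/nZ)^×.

Since 310 ∈ (Z/377Z)^×, its order divides φ(377) = φ(13·29) = (13−1)·(29−1) = 12·28 = 336 = 2^4 · 3 · 7.
Divisors of 336: 1, 2, 3, 4, 6, 7, 8, 12, 14, 16, 21, 24, 28, 42, 48, 56, 84, 112, 168, 336.
Test each divisor d:
310^1 ≡ 310 (mod 377)
310^2 ≡ 342 (mod 377)
310^3 ≡ 83 (mod 377)
310^4 ≡ 94 (mod 377)
310^6 ≡ 103 (mod 377)
310^7 ≡ 262 (mod 377)
310^8 ≡ 165 (mod 377)
310^12 ≡ 53 (mod 377)
310^14 ≡ 30 (mod 377)
310^16 ≡ 81 (mod 377)
310^21 ≡ 320 (mod 377)
310^24 ≡ 170 (mod 377)
310^28 ≡ 146 (mod 377)
310^42 ≡ 233 (mod 377)
310^48 ≡ 248 (mod 377)
310^56 ≡ 204 (mod 377)
310^84 ≡ 1 (mod 377) ✓
Therefore the multiplicative order of 310 modulo 377 is 84.

84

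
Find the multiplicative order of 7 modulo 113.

14

Since 7 ∈ (Z/113Z)^×, its order divides φ(113) = 113 − 1 = 112 = 2^4 · 7.
Divisors of 112: 1, 2, 4, 7, 8, 14, 16, 28, 56, 112.
Evaluate successive powers at the divisors of 112:
7^1 ≡ 7
7^2 ≡ 49
7^4 ≡ 28
7^7 ≡ 112
7^8 ≡ 106
7^14 ≡ 1
The smallest such exponent is 14, so the order of 7 is 14.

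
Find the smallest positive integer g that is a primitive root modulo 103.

5

φ(103) = 103 − 1 = 102 = 2 · 3 · 17.
g is a primitive root iff g^(102/q) ≢ 1 (mod 103) for each prime q ∈ {2, 3, 17}.
g = 2: 2^51 ≡ 1 — hits 1, so not a primitive root.
g = 3: 3^51 ≡ 102; 3^34 ≡ 1 — hits 1, so not a primitive root.
g = 4: 4^51 ≡ 1 — hits 1, so not a primitive root.
g = 5: 5^51 ≡ 102; 5^34 ≡ 56; 5^6 ≡ 72 — none is 1, so 5 is a primitive root.
Hence the least primitive root of 103 is 5.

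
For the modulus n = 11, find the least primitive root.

φ(11) = 11 − 1 = 10 = 2 · 5.
Test candidates g = 2, 3, … against the prime factors q ∈ {2, 5} of φ(11): g is a generator iff g^(10/q) ≢ 1 for every such q.
g = 2: 2^5 ≡ 10; 2^2 ≡ 4 — none is 1, so 2 is a primitive root.
The smallest primitive root modulo 11 is 2.

2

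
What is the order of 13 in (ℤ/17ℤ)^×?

By Lagrange's theorem, ord_17(13) divides φ(17) = 17 − 1 = 16 = 2^4.
Divisors of 16: 1, 2, 4, 8, 16.
Compute 13^d (mod 17) for the divisors d until we hit 1:
13^1 ≡ 13 (mod 17)
13^2 ≡ 16 (mod 17)
13^4 ≡ 1 (mod 17) ✓
The smallest such exponent is 4, so the order of 13 is 4.

4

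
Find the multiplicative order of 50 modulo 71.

35

By Lagrange's theorem, ord_71(50) divides φ(71) = 71 − 1 = 70 = 2 · 5 · 7.
Divisors of 70: 1, 2, 5, 7, 10, 14, 35, 70.
Compute 50^d (mod 71) for the divisors d until we hit 1:
50^1 ≡ 50 (mod 71)
50^2 ≡ 15 (mod 71)
50^5 ≡ 32 (mod 71)
50^7 ≡ 54 (mod 71)
50^10 ≡ 30 (mod 71)
50^14 ≡ 5 (mod 71)
50^35 ≡ 1 (mod 71) ✓
Hence ord(50) = 35.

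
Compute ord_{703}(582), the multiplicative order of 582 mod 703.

Since 582 ∈ (Z/703Z)^×, its order divides φ(703) = φ(19·37) = (19−1)·(37−1) = 18·36 = 648 = 2^3 · 3^4.
Divisors of 648: 1, 2, 3, 4, 6, 8, 9, 12, 18, 24, 27, 36, 54, 72, 81, 108, 162, 216, 324, 648.
Check 582^d mod 703 for each divisor in increasing order:
582^1 ≡ 582 (mod 703)
582^2 ≡ 581 (mod 703)
582^3 ≡ 702 (mod 703)
582^4 ≡ 121 (mod 703)
582^6 ≡ 1 (mod 703) ✓
So ord_703(582) = 6.

6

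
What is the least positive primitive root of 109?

φ(109) = 109 − 1 = 108 = 2^2 · 3^3.
g is a primitive root iff g^(108/q) ≢ 1 (mod 109) for each prime q ∈ {2, 3}.
g = 2: 2^54 ≡ 108; 2^36 ≡ 1 — hits 1, so not a primitive root.
g = 3: 3^54 ≡ 1 — hits 1, so not a primitive root.
g = 4: 4^54 ≡ 1 — hits 1, so not a primitive root.
g = 5: 5^54 ≡ 1 — hits 1, so not a primitive root.
g = 6: 6^54 ≡ 108; 6^36 ≡ 63 — none is 1, so 6 is a primitive root.
The smallest primitive root modulo 109 is 6.

6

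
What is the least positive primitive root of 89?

3

φ(89) = 89 − 1 = 88 = 2^3 · 11.
g is a primitive root iff g^(88/q) ≢ 1 (mod 89) for each prime q ∈ {2, 11}.
g = 2: 2^44 ≡ 1 — hits 1, so not a primitive root.
g = 3: 3^44 ≡ 88; 3^8 ≡ 64 — none is 1, so 3 is a primitive root.
Hence the least primitive root of 89 is 3.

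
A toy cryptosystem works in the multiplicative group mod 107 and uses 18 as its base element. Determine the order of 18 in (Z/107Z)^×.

By Lagrange's theorem, ord_107(18) divides φ(107) = 107 − 1 = 106 = 2 · 53.
Divisors of 106: 1, 2, 53, 106.
Compute 18^d (mod 107) for the divisors d until we hit 1:
18^1 ≡ 18 (mod 107)
18^2 ≡ 3 (mod 107)
18^53 ≡ 106 (mod 107)
18^106 ≡ 1 (mod 107) ✓
The smallest such exponent is 106, so the order of 18 is 106.

106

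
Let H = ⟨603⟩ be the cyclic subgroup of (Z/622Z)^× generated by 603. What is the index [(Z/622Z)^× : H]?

2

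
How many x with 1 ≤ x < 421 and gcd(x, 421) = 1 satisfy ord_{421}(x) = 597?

0

φ(421) = 421 − 1 = 420 = 2^2 · 3 · 5 · 7.
In a cyclic group of order 420, there are φ(d) elements of order d for each divisor d of 420, and zero for non-divisors.
597 does not divide 420, so no element of (Z/421Z)^× has order 597.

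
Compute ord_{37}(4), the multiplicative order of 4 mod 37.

18

Since 4 ∈ (Z/37Z)^×, its order divides φ(37) = 37 − 1 = 36 = 2^2 · 3^2.
Divisors of 36: 1, 2, 3, 4, 6, 9, 12, 18, 36.
Test each divisor d:
4^1 ≡ 4 (mod 37)
4^2 ≡ 16 (mod 37)
4^3 ≡ 27 (mod 37)
4^4 ≡ 34 (mod 37)
4^6 ≡ 26 (mod 37)
4^9 ≡ 36 (mod 37)
4^12 ≡ 10 (mod 37)
4^18 ≡ 1 (mod 37) ✓
The smallest such exponent is 18, so the order of 4 is 18.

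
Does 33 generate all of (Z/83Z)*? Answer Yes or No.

No

φ(83) = 83 − 1 = 82 = 2 · 41.
Test 33^(82/q) mod 83 for each prime factor q of 82:
33^41 ≡ 1 (mod 83)  [q = 2: ≡ 1 ✗]
33^2 ≡ 10 (mod 83)  [q = 41: ≢ 1 ✓]
The check at q = 2 fails, so 33 generates a proper subgroup.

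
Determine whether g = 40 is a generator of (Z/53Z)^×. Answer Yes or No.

No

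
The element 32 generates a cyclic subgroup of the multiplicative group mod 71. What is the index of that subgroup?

The order of 32 must divide φ(71) = 71 − 1 = 70 = 2 · 5 · 7.
Divisors of 70: 1, 2, 5, 7, 10, 14, 35, 70.
Test each divisor d:
32^1 ≡ 32 (mod 71)
32^2 ≡ 30 (mod 71)
32^5 ≡ 45 (mod 71)
32^7 ≡ 1 (mod 71) ✓
The order of 32 is 7, so the subgroup it generates has 7 elements.
The index is φ(71) / ord(32) = 70 / 7 = 10.

10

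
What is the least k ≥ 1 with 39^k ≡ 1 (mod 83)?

By Lagrange's theorem, ord_83(39) divides φ(83) = 83 − 1 = 82 = 2 · 41.
Divisors of 82: 1, 2, 41, 82.
Evaluate successive powers at the divisors of 82:
39^1 ≡ 39 (mod 83)
39^2 ≡ 27 (mod 83)
39^41 ≡ 82 (mod 83)
39^82 ≡ 1 (mod 83) ✓
So ord_83(39) = 82.

82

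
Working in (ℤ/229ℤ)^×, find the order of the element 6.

228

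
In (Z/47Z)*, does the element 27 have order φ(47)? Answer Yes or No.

No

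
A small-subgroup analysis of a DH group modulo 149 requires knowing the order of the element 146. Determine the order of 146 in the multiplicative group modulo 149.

148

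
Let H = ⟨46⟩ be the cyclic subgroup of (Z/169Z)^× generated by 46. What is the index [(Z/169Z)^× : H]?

1

The order of 46 must divide φ(169) = φ(13^2) = 13·(13−1) = 156 = 2^2 · 3 · 13.
Divisors of 156: 1, 2, 3, 4, 6, 12, 13, 26, 39, 52, 78, 156.
Evaluate successive powers at the divisors of 156:
46^1 ≡ 46
46^2 ≡ 88
46^3 ≡ 161
46^4 ≡ 139
46^6 ≡ 64
46^12 ≡ 40
46^13 ≡ 150
46^26 ≡ 23
46^39 ≡ 70
46^52 ≡ 22
46^78 ≡ 168
46^156 ≡ 1
The order of 46 is 156, so the subgroup it generates has 156 elements.
Index = |(Z/169Z)^×| / |⟨46⟩| = 156 / 156 = 1.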